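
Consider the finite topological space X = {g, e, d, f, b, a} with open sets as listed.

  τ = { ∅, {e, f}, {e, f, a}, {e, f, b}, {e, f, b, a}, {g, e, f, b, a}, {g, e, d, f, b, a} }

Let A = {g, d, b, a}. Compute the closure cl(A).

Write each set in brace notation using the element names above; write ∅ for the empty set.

X∖A={e, f}, int(X∖A)={e, f}, hence cl(A)={g, d, b, a}

{g, d, b, a}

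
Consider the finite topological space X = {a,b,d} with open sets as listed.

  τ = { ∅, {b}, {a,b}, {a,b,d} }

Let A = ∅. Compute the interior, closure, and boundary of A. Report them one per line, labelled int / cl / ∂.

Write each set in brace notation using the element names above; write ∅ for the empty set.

opens ⊆ A: ∅; union → int = ∅
complement {a,b,d}; its interior {a,b,d}; cl(A) = X∖{a,b,d} = ∅
boundary = ∅ ∖ ∅ = ∅

int(A) = ∅
cl(A)  = ∅
∂A     = ∅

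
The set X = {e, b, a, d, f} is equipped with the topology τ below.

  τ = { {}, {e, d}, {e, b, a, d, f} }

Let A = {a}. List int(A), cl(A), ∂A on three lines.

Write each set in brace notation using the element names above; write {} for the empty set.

interior: largest open inside A is {} (from {})
cl via duality: int({e, b, d, f}) = {e, d}, so X∖{e, d} = {b, a, f}
cl∖int = {b, a, f}

int(A) = {}
cl(A)  = {b, a, f}
∂A     = {b, a, f}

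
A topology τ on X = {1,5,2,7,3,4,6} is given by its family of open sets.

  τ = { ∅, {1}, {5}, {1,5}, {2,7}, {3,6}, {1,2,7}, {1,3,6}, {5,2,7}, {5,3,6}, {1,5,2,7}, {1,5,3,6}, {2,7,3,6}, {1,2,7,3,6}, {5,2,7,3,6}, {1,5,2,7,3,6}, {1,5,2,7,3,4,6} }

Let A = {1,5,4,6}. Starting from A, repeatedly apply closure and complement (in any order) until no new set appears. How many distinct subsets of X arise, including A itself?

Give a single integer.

closure: X∖int(X∖A) = X∖{2,7} = {1,5,3,4,6}
Let k=closure and c=complement:
  1. A     = {1,5,4,6}
  2. kA    = {1,5,3,4,6}
  3. cA    = {2,7,3}
  4. ckA   = {2,7}
  5. kcA   = {2,7,3,4,6}
  6. kckA  = {2,7,4}
  7. ckcA  = {1,5}
  8. ckckA = {1,5,3,6}
  9. kckcA = {1,5,4}
  10. ckckcA = {2,7,3,6}
— saturated at 10

10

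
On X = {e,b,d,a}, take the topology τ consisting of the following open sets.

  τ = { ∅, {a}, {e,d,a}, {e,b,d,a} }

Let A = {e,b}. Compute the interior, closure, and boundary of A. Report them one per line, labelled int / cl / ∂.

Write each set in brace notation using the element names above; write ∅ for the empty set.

int(A) = ∅
cl(A)  = {e,b,d}
∂A     = {e,b,d}

open subsets of A: ∅; so int(A) = ∅
closure: X∖int(X∖A) = X∖{a} = {e,b,d}
∂A = {e,b,d} minus ∅ = {e,b,d}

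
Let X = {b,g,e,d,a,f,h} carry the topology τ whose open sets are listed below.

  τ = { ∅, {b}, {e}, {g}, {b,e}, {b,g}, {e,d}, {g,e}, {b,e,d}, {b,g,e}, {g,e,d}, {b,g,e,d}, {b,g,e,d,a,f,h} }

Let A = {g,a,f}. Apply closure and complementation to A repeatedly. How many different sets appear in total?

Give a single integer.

closure: X∖int(X∖A) = X∖{b,e,d} = {g,a,f,h}
Let k=closure and c=complement:
  1. A     = {g,a,f}
  2. kA    = {g,a,f,h}
  3. cA    = {b,e,d,h}
  4. ckA   = {b,e,d}
  5. kcA   = {b,e,d,a,f,h}
  6. ckcA  = {g}
— saturated at 6

6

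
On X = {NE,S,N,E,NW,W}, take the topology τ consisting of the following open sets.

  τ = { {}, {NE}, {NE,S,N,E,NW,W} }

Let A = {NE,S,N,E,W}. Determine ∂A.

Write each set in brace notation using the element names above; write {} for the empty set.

{S,N,E,NW,W}

U open, U⊆A: {}, {NE}. int(A) = ⋃ = {NE}
X∖A={NW}, int(X∖A)={}, hence cl(A)={NE,S,N,E,NW,W}
∂A: remove int from cl → {S,N,E,NW,W}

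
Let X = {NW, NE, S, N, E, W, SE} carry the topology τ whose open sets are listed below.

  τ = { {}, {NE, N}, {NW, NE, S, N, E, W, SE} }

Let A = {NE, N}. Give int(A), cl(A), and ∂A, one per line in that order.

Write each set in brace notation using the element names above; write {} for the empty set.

int(A) = {NE, N}
cl(A)  = {NW, NE, S, N, E, W, SE}
∂A     = {NW, S, E, W, SE}

interior: largest open inside A is {NE, N} (from {}, {NE, N})
cl via duality: int({NW, S, E, W, SE}) = {}, so X∖{} = {NW, NE, S, N, E, W, SE}
cl∖int = {NW, S, E, W, SE}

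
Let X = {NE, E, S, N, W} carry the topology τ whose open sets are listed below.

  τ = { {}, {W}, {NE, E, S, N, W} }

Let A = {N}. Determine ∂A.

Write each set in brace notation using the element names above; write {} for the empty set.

{NE, E, S, N}

interior: largest open inside A is {} (from {})
cl via duality: int({NE, E, S, W}) = {W}, so X∖{W} = {NE, E, S, N}
cl∖int = {NE, E, S, N}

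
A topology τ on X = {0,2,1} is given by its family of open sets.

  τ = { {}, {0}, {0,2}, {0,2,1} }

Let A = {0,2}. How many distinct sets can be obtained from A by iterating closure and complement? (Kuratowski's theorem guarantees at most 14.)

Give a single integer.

4

complement {1}; its interior {}; cl(A) = X∖{} = {0,2,1}
With k = closure, c = complement:
  1. A     = {0,2}
  2. kA    = {0,2,1}
  3. cA    = {1}
  4. ckA   = {}
k, c of each give nothing new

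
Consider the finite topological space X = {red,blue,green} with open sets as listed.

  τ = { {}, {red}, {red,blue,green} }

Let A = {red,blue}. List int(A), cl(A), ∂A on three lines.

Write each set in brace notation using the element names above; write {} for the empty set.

int(A) = {red}
cl(A)  = {red,blue,green}
∂A     = {blue,green}

open subsets of A: {}, {red}; so int(A) = {red}
closure: X∖int(X∖A) = X∖{} = {red,blue,green}
∂A = {red,blue,green} minus {red} = {blue,green}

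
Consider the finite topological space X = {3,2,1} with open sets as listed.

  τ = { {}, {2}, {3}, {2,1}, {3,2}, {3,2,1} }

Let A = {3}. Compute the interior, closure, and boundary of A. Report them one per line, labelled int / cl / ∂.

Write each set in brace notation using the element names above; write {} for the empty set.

int(A) = {3}
cl(A)  = {3}
∂A     = {}

interior: largest open inside A is {3} (from {}, {3})
cl via duality: int({2,1}) = {2,1}, so X∖{2,1} = {3}
cl∖int = {}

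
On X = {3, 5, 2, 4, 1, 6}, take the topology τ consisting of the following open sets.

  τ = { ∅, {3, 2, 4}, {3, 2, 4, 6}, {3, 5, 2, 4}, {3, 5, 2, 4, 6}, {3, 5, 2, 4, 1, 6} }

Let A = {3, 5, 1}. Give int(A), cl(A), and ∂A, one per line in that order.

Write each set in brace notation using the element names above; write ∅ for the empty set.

int(A) = ∅
cl(A)  = {3, 5, 2, 4, 1, 6}
∂A     = {3, 5, 2, 4, 1, 6}

interior: largest open inside A is ∅ (from ∅)
cl via duality: int({2, 4, 6}) = ∅, so X∖∅ = {3, 5, 2, 4, 1, 6}
cl∖int = {3, 5, 2, 4, 1, 6}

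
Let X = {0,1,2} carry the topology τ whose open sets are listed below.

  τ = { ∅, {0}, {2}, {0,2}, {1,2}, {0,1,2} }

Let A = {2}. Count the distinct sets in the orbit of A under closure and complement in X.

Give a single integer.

4

complement {0,1}; its interior {0}; cl(A) = X∖{0} = {1,2}
With k = closure, c = complement:
  1. A     = {2}
  2. kA    = {1,2}
  3. cA    = {0,1}
  4. ckA   = {0}
k, c of each give nothing new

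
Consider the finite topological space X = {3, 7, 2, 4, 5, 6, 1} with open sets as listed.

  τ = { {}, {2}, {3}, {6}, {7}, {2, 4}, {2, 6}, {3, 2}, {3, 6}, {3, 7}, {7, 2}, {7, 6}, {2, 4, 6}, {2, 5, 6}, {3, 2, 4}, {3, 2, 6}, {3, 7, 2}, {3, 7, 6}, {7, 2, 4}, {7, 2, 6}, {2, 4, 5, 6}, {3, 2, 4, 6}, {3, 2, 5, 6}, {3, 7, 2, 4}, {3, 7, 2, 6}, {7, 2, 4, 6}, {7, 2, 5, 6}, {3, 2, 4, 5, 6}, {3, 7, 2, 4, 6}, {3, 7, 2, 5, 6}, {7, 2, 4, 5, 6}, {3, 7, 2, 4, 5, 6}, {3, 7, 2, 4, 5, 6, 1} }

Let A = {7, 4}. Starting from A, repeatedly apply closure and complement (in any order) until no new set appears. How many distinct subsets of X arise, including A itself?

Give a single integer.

8

closure: X∖int(X∖A) = X∖{3, 2, 5, 6} = {7, 4, 1}
Let k=closure and c=complement:
  1. A     = {7, 4}
  2. kA    = {7, 4, 1}
  3. cA    = {3, 2, 5, 6, 1}
  4. ckA   = {3, 2, 5, 6}
  5. kcA   = {3, 2, 4, 5, 6, 1}
  6. ckcA  = {7}
  7. kckcA = {7, 1}
  8. ckckcA = {3, 2, 4, 5, 6}
— saturated at 8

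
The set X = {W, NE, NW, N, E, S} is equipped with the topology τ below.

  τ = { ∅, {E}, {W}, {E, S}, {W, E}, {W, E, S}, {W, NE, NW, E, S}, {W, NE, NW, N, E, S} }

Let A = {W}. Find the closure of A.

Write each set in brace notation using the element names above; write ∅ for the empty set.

{W, NE, NW, N}

complement {NE, NW, N, E, S}; its interior {E, S}; cl(A) = X∖{E, S} = {W, NE, NW, N}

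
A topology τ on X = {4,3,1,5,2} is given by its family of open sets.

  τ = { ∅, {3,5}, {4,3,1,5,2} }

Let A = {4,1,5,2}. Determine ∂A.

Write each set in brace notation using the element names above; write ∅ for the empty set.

opens ⊆ A: ∅; union → int = ∅
complement {3}; its interior ∅; cl(A) = X∖∅ = {4,3,1,5,2}
boundary = {4,3,1,5,2} ∖ ∅ = {4,3,1,5,2}

{4,3,1,5,2}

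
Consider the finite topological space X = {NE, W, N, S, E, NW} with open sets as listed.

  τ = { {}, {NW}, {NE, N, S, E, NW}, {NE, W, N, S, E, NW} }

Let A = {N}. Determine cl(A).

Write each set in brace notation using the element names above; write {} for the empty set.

{NE, W, N, S, E}

X∖A={NE, W, S, E, NW}, int(X∖A)={NW}, hence cl(A)={NE, W, N, S, E}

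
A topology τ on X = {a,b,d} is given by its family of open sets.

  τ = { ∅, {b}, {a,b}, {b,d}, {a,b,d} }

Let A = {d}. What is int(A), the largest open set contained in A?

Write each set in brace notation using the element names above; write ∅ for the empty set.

opens ⊆ A: ∅; union → int = ∅

∅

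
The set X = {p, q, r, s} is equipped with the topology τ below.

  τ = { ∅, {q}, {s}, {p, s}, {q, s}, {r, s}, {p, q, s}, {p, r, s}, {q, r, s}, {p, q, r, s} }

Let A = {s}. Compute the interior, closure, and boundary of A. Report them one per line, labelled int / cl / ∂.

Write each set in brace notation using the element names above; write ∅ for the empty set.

opens ⊆ A: ∅, {s}; union → int = {s}
complement {p, q, r}; its interior {q}; cl(A) = X∖{q} = {p, r, s}
boundary = {p, r, s} ∖ {s} = {p, r}

int(A) = {s}
cl(A)  = {p, r, s}
∂A     = {p, r}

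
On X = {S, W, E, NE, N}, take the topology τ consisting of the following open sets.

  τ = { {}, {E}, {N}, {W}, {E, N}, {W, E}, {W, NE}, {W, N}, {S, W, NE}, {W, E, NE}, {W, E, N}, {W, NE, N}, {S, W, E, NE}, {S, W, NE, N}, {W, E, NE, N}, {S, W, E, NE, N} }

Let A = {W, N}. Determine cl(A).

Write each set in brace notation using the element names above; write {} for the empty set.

closure: X∖int(X∖A) = X∖{E} = {S, W, NE, N}

{S, W, NE, N}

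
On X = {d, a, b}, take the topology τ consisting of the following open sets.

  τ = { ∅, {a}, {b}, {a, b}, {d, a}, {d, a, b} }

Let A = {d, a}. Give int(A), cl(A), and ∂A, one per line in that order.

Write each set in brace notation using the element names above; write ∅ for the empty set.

int(A) = {d, a}
cl(A)  = {d, a}
∂A     = ∅

open subsets of A: ∅, {a}, {d, a}; so int(A) = {d, a}
closure: X∖int(X∖A) = X∖{b} = {d, a}
∂A = {d, a} minus {d, a} = ∅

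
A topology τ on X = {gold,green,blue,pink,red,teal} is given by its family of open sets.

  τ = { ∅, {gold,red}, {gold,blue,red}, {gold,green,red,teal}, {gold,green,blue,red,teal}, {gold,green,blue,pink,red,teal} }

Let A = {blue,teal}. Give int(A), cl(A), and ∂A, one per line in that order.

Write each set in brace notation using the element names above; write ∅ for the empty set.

int(A) = ∅
cl(A)  = {green,blue,pink,teal}
∂A     = {green,blue,pink,teal}

U open, U⊆A: ∅. int(A) = ⋃ = ∅
X∖A={gold,green,pink,red}, int(X∖A)={gold,red}, hence cl(A)={green,blue,pink,teal}
∂A: remove int from cl → {green,blue,pink,teal}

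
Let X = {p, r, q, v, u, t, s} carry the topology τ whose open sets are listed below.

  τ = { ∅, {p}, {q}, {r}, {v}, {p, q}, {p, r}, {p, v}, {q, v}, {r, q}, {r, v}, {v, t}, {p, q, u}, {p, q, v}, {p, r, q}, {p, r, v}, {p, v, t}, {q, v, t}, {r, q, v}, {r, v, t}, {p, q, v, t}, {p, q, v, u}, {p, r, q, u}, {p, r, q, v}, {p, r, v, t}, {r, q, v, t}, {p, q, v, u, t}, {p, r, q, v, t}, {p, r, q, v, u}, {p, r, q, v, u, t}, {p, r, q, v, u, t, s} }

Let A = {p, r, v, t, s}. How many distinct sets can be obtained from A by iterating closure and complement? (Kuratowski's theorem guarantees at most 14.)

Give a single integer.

cl via duality: int({q, u}) = {q}, so X∖{q} = {p, r, v, u, t, s}
Write k for closure, c for complement:
  1. A     = {p, r, v, t, s}
  2. kA    = {p, r, v, u, t, s}
  3. cA    = {q, u}
  4. ckA   = {q}
  5. kcA   = {q, u, s}
  6. ckcA  = {p, r, v, t}
applying k or c yields no new set

6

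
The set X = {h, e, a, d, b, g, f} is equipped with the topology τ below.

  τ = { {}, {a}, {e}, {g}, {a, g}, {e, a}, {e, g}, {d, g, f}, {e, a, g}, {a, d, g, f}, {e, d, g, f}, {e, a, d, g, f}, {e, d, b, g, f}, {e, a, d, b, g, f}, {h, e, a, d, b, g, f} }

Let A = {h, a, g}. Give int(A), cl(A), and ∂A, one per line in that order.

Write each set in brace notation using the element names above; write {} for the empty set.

open subsets of A: {}, {g}, {a}, {a, g}; so int(A) = {a, g}
closure: X∖int(X∖A) = X∖{e} = {h, a, d, b, g, f}
∂A = {h, a, d, b, g, f} minus {a, g} = {h, d, b, f}

int(A) = {a, g}
cl(A)  = {h, a, d, b, g, f}
∂A     = {h, d, b, f}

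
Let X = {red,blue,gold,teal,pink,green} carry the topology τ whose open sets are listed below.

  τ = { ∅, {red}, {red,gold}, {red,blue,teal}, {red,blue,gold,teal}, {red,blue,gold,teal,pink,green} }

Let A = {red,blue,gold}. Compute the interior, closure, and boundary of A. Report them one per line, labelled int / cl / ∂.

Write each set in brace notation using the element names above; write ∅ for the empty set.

int(A) = {red,gold}
cl(A)  = {red,blue,gold,teal,pink,green}
∂A     = {blue,teal,pink,green}

open subsets of A: ∅, {red}, {red,gold}; so int(A) = {red,gold}
closure: X∖int(X∖A) = X∖∅ = {red,blue,gold,teal,pink,green}
∂A = {red,blue,gold,teal,pink,green} minus {red,gold} = {blue,teal,pink,green}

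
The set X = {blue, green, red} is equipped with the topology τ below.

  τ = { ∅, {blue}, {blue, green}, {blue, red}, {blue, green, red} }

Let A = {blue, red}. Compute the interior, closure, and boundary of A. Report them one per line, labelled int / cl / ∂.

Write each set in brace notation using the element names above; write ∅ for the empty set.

U open, U⊆A: ∅, {blue}, {blue, red}. int(A) = ⋃ = {blue, red}
X∖A={green}, int(X∖A)=∅, hence cl(A)={blue, green, red}
∂A: remove int from cl → {green}

int(A) = {blue, red}
cl(A)  = {blue, green, red}
∂A     = {green}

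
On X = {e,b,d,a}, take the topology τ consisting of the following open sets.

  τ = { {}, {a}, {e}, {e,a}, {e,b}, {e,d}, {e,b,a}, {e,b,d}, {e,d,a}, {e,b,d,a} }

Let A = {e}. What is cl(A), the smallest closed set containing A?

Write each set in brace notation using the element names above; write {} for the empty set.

{e,b,d}

complement {b,d,a}; its interior {a}; cl(A) = X∖{a} = {e,b,d}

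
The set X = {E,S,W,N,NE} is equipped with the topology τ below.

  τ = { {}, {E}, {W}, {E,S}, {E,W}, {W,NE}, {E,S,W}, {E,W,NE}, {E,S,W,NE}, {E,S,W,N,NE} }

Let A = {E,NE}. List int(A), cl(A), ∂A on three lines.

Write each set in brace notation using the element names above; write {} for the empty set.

int(A) = {E}
cl(A)  = {E,S,N,NE}
∂A     = {S,N,NE}

U open, U⊆A: {}, {E}. int(A) = ⋃ = {E}
X∖A={S,W,N}, int(X∖A)={W}, hence cl(A)={E,S,N,NE}
∂A: remove int from cl → {S,N,NE}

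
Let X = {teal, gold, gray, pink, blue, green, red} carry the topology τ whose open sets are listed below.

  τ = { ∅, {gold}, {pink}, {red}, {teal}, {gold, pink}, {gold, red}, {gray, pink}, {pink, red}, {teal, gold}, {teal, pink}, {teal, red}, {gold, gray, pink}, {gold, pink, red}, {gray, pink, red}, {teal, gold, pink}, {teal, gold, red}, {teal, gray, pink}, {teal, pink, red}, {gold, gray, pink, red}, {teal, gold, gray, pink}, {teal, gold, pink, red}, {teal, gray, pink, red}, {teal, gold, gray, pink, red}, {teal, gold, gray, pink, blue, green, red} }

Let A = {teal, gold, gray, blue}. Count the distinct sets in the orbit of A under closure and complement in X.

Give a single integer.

8

complement {pink, green, red}; its interior {pink, red}; cl(A) = X∖{pink, red} = {teal, gold, gray, blue, green}
With k = closure, c = complement:
  1. A     = {teal, gold, gray, blue}
  2. kA    = {teal, gold, gray, blue, green}
  3. cA    = {pink, green, red}
  4. ckA   = {pink, red}
  5. kcA   = {gray, pink, blue, green, red}
  6. ckcA  = {teal, gold}
  7. kckcA = {teal, gold, blue, green}
  8. ckckcA = {gray, pink, red}
k, c of each give nothing new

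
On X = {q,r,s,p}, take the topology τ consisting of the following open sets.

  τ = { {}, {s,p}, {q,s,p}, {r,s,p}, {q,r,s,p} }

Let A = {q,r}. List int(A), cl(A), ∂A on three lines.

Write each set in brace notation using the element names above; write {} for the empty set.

int(A) = {}
cl(A)  = {q,r}
∂A     = {q,r}

interior: largest open inside A is {} (from {})
cl via duality: int({s,p}) = {s,p}, so X∖{s,p} = {q,r}
cl∖int = {q,r}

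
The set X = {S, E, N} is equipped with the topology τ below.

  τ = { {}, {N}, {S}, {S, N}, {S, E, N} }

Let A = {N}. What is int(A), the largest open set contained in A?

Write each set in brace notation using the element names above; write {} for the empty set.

interior: largest open inside A is {N} (from {}, {N})

{N}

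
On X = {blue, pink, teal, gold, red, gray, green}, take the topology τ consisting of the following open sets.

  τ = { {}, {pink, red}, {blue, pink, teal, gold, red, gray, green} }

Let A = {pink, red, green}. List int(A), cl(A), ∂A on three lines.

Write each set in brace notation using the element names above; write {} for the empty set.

int(A) = {pink, red}
cl(A)  = {blue, pink, teal, gold, red, gray, green}
∂A     = {blue, teal, gold, gray, green}

interior: largest open inside A is {pink, red} (from {}, {pink, red})
cl via duality: int({blue, teal, gold, gray}) = {}, so X∖{} = {blue, pink, teal, gold, red, gray, green}
cl∖int = {blue, teal, gold, gray, green}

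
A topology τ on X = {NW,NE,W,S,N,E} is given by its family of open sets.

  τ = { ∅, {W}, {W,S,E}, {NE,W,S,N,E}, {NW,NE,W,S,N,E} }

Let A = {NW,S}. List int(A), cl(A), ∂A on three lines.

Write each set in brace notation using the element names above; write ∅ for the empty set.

U open, U⊆A: ∅. int(A) = ⋃ = ∅
X∖A={NE,W,N,E}, int(X∖A)={W}, hence cl(A)={NW,NE,S,N,E}
∂A: remove int from cl → {NW,NE,S,N,E}

int(A) = ∅
cl(A)  = {NW,NE,S,N,E}
∂A     = {NW,NE,S,N,E}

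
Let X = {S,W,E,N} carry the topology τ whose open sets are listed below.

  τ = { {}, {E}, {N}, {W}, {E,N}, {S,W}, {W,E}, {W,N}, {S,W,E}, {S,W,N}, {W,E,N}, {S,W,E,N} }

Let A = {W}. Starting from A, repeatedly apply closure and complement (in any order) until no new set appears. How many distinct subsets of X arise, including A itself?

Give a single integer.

X∖A={S,E,N}, int(X∖A)={E,N}, hence cl(A)={S,W}
Orbit (k=closure, c=complement):
  1. A     = {W}
  2. kA    = {S,W}
  3. cA    = {S,E,N}
  4. ckA   = {E,N}
(closed under both — stop)

4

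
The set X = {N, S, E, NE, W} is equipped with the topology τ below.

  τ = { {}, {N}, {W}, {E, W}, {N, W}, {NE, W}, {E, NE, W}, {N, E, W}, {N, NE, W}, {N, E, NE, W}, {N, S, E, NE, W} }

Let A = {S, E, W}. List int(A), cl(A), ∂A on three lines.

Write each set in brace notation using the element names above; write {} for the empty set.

open subsets of A: {}, {W}, {E, W}; so int(A) = {E, W}
closure: X∖int(X∖A) = X∖{N} = {S, E, NE, W}
∂A = {S, E, NE, W} minus {E, W} = {S, NE}

int(A) = {E, W}
cl(A)  = {S, E, NE, W}
∂A     = {S, NE}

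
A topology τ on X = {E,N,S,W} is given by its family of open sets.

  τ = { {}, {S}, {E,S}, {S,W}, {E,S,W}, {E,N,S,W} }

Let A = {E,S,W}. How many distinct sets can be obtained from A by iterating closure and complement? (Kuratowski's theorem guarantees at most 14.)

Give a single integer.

complement {N}; its interior {}; cl(A) = X∖{} = {E,N,S,W}
With k = closure, c = complement:
  1. A     = {E,S,W}
  2. kA    = {E,N,S,W}
  3. cA    = {N}
  4. ckA   = {}
k, c of each give nothing new

4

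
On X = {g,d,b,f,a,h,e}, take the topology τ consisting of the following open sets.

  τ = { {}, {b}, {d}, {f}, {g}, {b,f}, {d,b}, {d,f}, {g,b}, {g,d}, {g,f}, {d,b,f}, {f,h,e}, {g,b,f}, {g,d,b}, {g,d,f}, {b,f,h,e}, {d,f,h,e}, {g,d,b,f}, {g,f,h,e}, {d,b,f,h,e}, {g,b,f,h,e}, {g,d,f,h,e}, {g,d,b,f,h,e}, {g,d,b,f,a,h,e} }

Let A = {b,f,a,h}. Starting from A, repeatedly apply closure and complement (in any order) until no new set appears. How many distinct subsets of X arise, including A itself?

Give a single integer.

complement {g,d,e}; its interior {g,d}; cl(A) = X∖{g,d} = {b,f,a,h,e}
With k = closure, c = complement:
  1. A     = {b,f,a,h}
  2. kA    = {b,f,a,h,e}
  3. cA    = {g,d,e}
  4. ckA   = {g,d}
  5. kcA   = {g,d,a,h,e}
  6. kckA  = {g,d,a}
  7. ckcA  = {b,f}
  8. ckckA = {b,f,h,e}
k, c of each give nothing new

8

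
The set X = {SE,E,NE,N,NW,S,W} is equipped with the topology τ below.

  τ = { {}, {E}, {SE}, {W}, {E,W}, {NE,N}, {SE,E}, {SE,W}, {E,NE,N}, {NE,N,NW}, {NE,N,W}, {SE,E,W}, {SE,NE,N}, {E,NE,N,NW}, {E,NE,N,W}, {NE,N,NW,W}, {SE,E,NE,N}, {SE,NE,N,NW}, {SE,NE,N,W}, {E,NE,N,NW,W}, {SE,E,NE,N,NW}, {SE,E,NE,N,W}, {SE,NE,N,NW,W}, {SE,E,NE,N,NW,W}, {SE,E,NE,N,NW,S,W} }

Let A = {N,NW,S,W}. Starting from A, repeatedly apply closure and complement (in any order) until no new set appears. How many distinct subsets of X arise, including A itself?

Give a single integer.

10

cl via duality: int({SE,E,NE}) = {SE,E}, so X∖{SE,E} = {NE,N,NW,S,W}
Write k for closure, c for complement:
  1. A     = {N,NW,S,W}
  2. kA    = {NE,N,NW,S,W}
  3. cA    = {SE,E,NE}
  4. ckA   = {SE,E}
  5. kcA   = {SE,E,NE,N,NW,S}
  6. kckA  = {SE,E,S}
  7. ckcA  = {W}
  8. ckckA = {NE,N,NW,W}
  9. kckcA = {S,W}
  10. ckckcA = {SE,E,NE,N,NW}
applying k or c yields no new set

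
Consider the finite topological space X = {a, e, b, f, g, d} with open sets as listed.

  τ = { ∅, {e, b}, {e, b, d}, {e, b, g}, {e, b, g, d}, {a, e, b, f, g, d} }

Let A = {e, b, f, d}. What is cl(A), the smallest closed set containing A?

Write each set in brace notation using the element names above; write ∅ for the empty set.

{a, e, b, f, g, d}

complement {a, g}; its interior ∅; cl(A) = X∖∅ = {a, e, b, f, g, d}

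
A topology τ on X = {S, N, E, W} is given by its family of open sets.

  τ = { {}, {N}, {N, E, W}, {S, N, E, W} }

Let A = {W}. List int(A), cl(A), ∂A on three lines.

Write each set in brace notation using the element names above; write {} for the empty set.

open subsets of A: {}; so int(A) = {}
closure: X∖int(X∖A) = X∖{N} = {S, E, W}
∂A = {S, E, W} minus {} = {S, E, W}

int(A) = {}
cl(A)  = {S, E, W}
∂A     = {S, E, W}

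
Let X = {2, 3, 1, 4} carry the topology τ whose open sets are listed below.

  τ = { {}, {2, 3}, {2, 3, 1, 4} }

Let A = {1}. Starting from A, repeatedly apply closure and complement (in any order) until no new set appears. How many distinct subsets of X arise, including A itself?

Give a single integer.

6

closure: X∖int(X∖A) = X∖{2, 3} = {1, 4}
Let k=closure and c=complement:
  1. A     = {1}
  2. kA    = {1, 4}
  3. cA    = {2, 3, 4}
  4. ckA   = {2, 3}
  5. kcA   = {2, 3, 1, 4}
  6. ckcA  = {}
— saturated at 6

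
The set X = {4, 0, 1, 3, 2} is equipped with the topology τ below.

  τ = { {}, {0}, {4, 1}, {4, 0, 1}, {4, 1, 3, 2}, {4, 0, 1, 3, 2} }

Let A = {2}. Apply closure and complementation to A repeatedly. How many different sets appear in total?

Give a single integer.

cl via duality: int({4, 0, 1, 3}) = {4, 0, 1}, so X∖{4, 0, 1} = {3, 2}
Write k for closure, c for complement:
  1. A     = {2}
  2. kA    = {3, 2}
  3. cA    = {4, 0, 1, 3}
  4. ckA   = {4, 0, 1}
  5. kcA   = {4, 0, 1, 3, 2}
  6. ckcA  = {}
applying k or c yields no new set

6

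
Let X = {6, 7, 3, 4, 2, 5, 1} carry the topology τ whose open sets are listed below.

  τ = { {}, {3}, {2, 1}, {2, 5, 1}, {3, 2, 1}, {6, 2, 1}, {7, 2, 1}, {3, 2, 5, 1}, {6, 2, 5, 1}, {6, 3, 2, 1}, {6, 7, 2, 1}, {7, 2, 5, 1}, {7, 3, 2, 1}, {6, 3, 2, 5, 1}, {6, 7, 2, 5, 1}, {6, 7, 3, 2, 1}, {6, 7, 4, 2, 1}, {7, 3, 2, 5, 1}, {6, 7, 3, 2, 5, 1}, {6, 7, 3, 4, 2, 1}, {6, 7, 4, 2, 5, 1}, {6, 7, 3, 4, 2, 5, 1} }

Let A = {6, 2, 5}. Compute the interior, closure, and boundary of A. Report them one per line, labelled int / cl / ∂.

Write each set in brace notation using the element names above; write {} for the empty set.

int(A) = {}
cl(A)  = {6, 7, 4, 2, 5, 1}
∂A     = {6, 7, 4, 2, 5, 1}

U open, U⊆A: {}. int(A) = ⋃ = {}
X∖A={7, 3, 4, 1}, int(X∖A)={3}, hence cl(A)={6, 7, 4, 2, 5, 1}
∂A: remove int from cl → {6, 7, 4, 2, 5, 1}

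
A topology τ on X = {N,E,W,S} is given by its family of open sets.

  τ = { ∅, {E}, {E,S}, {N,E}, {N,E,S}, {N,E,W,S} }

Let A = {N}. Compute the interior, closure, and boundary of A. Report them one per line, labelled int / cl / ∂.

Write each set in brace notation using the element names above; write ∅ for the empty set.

opens ⊆ A: ∅; union → int = ∅
complement {E,W,S}; its interior {E,S}; cl(A) = X∖{E,S} = {N,W}
boundary = {N,W} ∖ ∅ = {N,W}

int(A) = ∅
cl(A)  = {N,W}
∂A     = {N,W}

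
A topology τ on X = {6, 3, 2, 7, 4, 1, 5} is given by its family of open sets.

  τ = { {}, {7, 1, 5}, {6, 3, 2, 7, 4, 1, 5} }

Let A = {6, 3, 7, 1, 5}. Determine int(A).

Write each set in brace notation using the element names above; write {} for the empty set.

open subsets of A: {}, {7, 1, 5}; so int(A) = {7, 1, 5}

{7, 1, 5}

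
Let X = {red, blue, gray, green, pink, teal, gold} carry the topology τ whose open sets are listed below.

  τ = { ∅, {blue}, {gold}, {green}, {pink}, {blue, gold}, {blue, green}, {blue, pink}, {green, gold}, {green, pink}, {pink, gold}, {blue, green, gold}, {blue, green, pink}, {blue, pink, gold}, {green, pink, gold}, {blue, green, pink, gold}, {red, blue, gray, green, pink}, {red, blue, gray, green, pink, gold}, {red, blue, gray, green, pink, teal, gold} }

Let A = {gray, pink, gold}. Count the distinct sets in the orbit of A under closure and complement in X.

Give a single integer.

cl via duality: int({red, blue, green, teal}) = {blue, green}, so X∖{blue, green} = {red, gray, pink, teal, gold}
Write k for closure, c for complement:
  1. A     = {gray, pink, gold}
  2. kA    = {red, gray, pink, teal, gold}
  3. cA    = {red, blue, green, teal}
  4. ckA   = {blue, green}
  5. kcA   = {red, blue, gray, green, teal}
  6. ckcA  = {pink, gold}
applying k or c yields no new set

6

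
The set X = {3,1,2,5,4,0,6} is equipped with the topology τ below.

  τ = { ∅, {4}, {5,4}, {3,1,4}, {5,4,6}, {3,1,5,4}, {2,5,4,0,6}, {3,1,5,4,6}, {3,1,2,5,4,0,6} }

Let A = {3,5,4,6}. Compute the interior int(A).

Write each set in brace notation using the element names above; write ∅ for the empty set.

{5,4,6}

U open, U⊆A: ∅, {4}, {5,4}, {5,4,6}. int(A) = ⋃ = {5,4,6}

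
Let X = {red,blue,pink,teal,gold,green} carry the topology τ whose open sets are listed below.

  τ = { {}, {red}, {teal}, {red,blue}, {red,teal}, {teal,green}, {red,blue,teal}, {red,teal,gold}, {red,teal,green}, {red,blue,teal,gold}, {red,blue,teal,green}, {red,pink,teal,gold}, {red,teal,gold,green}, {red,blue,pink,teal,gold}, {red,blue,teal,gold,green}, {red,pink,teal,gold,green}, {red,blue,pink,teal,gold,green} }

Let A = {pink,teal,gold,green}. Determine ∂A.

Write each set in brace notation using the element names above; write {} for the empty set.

U open, U⊆A: {}, {teal}, {teal,green}. int(A) = ⋃ = {teal,green}
X∖A={red,blue}, int(X∖A)={red,blue}, hence cl(A)={pink,teal,gold,green}
∂A: remove int from cl → {pink,gold}

{pink,gold}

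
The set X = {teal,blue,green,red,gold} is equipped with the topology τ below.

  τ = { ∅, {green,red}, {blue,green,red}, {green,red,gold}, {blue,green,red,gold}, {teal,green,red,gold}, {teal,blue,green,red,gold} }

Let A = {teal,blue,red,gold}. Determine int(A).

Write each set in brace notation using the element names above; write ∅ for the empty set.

∅

opens ⊆ A: ∅; union → int = ∅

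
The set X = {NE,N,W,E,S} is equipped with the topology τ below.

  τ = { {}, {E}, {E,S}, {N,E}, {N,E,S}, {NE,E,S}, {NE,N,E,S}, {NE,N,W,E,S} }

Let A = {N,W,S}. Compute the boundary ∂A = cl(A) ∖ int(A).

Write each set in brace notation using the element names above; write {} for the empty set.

U open, U⊆A: {}. int(A) = ⋃ = {}
X∖A={NE,E}, int(X∖A)={E}, hence cl(A)={NE,N,W,S}
∂A: remove int from cl → {NE,N,W,S}

{NE,N,W,S}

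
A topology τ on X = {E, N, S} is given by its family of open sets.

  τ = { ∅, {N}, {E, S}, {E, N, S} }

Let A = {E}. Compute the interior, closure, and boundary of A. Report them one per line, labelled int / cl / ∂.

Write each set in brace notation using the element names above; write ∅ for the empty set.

int(A) = ∅
cl(A)  = {E, S}
∂A     = {E, S}

opens ⊆ A: ∅; union → int = ∅
complement {N, S}; its interior {N}; cl(A) = X∖{N} = {E, S}
boundary = {E, S} ∖ ∅ = {E, S}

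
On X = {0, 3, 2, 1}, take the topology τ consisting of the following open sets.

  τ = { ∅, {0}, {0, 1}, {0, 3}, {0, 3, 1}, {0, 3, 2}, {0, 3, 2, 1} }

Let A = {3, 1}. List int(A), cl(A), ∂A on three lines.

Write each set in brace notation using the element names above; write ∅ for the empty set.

int(A) = ∅
cl(A)  = {3, 2, 1}
∂A     = {3, 2, 1}

interior: largest open inside A is ∅ (from ∅)
cl via duality: int({0, 2}) = {0}, so X∖{0} = {3, 2, 1}
cl∖int = {3, 2, 1}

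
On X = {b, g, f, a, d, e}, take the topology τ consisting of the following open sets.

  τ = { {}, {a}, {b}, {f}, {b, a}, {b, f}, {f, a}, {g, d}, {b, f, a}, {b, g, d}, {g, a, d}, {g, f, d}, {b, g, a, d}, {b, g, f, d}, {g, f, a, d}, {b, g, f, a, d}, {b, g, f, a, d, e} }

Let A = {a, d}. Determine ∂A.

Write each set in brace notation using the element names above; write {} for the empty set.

{g, d, e}

opens ⊆ A: {}, {a}; union → int = {a}
complement {b, g, f, e}; its interior {b, f}; cl(A) = X∖{b, f} = {g, a, d, e}
boundary = {g, a, d, e} ∖ {a} = {g, d, e}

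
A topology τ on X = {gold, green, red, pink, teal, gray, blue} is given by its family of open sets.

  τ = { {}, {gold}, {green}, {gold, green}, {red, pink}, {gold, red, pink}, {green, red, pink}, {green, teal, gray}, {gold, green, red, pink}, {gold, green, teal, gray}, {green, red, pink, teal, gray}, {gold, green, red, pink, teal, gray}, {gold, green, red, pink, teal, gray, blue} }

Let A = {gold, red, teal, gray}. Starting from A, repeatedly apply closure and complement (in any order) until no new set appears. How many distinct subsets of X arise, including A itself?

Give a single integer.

X∖A={green, pink, blue}, int(X∖A)={green}, hence cl(A)={gold, red, pink, teal, gray, blue}
Orbit (k=closure, c=complement):
  1. A     = {gold, red, teal, gray}
  2. kA    = {gold, red, pink, teal, gray, blue}
  3. cA    = {green, pink, blue}
  4. ckA   = {green}
  5. kcA   = {green, red, pink, teal, gray, blue}
  6. kckA  = {green, teal, gray, blue}
  7. ckcA  = {gold}
  8. ckckA = {gold, red, pink}
  9. kckcA = {gold, blue}
  10. kckckA = {gold, red, pink, blue}
  11. ckckcA = {green, red, pink, teal, gray}
  12. ckckckA = {green, teal, gray}
(closed under both — stop)

12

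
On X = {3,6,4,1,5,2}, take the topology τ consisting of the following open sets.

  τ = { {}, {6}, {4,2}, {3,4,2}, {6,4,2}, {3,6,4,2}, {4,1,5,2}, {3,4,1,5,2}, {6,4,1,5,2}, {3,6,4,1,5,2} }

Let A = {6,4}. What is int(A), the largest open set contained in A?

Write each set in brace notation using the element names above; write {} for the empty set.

interior: largest open inside A is {6} (from {}, {6})

{6}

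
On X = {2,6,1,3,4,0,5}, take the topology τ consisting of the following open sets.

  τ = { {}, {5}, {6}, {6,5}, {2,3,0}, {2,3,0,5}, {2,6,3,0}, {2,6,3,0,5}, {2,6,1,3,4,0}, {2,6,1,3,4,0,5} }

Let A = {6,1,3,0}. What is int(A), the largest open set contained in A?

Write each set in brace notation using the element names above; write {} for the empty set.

U open, U⊆A: {}, {6}. int(A) = ⋃ = {6}

{6}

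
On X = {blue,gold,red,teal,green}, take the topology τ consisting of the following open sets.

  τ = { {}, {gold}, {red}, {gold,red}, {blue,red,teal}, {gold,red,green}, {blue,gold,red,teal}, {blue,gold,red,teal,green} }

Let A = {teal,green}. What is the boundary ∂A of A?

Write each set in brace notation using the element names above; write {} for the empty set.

{blue,teal,green}

open subsets of A: {}; so int(A) = {}
closure: X∖int(X∖A) = X∖{gold,red} = {blue,teal,green}
∂A = {blue,teal,green} minus {} = {blue,teal,green}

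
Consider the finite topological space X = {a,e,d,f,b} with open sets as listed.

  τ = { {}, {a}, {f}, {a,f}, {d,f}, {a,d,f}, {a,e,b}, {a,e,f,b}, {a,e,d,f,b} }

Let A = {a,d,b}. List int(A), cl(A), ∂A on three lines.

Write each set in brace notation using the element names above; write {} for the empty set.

open subsets of A: {}, {a}; so int(A) = {a}
closure: X∖int(X∖A) = X∖{f} = {a,e,d,b}
∂A = {a,e,d,b} minus {a} = {e,d,b}

int(A) = {a}
cl(A)  = {a,e,d,b}
∂A     = {e,d,b}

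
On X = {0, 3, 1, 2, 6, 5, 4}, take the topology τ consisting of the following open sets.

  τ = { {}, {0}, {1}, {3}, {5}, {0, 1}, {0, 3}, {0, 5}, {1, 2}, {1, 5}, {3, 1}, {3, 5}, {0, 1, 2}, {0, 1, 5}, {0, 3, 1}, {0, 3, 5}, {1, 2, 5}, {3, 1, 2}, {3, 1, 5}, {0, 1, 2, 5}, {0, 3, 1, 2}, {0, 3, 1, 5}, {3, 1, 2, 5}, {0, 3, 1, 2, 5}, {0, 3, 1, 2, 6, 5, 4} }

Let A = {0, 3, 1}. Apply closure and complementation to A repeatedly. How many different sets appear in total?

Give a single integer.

6

cl via duality: int({2, 6, 5, 4}) = {5}, so X∖{5} = {0, 3, 1, 2, 6, 4}
Write k for closure, c for complement:
  1. A     = {0, 3, 1}
  2. kA    = {0, 3, 1, 2, 6, 4}
  3. cA    = {2, 6, 5, 4}
  4. ckA   = {5}
  5. kckA  = {6, 5, 4}
  6. ckckA = {0, 3, 1, 2}
applying k or c yields no new set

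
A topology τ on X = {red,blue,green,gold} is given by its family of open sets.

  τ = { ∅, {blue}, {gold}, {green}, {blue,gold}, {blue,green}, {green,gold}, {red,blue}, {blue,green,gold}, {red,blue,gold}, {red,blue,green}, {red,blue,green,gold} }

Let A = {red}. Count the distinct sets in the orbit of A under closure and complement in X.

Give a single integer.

4

complement {blue,green,gold}; its interior {blue,green,gold}; cl(A) = X∖{blue,green,gold} = {red}
With k = closure, c = complement:
  1. A     = {red}
  2. cA    = {blue,green,gold}
  3. kcA   = {red,blue,green,gold}
  4. ckcA  = ∅
k, c of each give nothing new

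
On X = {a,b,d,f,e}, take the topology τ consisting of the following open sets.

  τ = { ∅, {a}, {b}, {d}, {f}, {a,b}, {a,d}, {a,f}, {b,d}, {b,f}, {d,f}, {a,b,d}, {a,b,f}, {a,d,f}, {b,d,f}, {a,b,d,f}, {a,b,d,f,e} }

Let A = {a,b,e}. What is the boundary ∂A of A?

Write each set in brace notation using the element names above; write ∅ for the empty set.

interior: largest open inside A is {a,b} (from ∅, {b}, {a}, {a,b})
cl via duality: int({d,f}) = {d,f}, so X∖{d,f} = {a,b,e}
cl∖int = {e}

{e}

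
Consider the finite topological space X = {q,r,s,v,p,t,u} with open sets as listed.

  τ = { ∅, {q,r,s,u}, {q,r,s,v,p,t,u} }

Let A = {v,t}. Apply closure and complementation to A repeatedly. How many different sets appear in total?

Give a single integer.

X∖A={q,r,s,p,u}, int(X∖A)={q,r,s,u}, hence cl(A)={v,p,t}
Orbit (k=closure, c=complement):
  1. A     = {v,t}
  2. kA    = {v,p,t}
  3. cA    = {q,r,s,p,u}
  4. ckA   = {q,r,s,u}
  5. kcA   = {q,r,s,v,p,t,u}
  6. ckcA  = ∅
(closed under both — stop)

6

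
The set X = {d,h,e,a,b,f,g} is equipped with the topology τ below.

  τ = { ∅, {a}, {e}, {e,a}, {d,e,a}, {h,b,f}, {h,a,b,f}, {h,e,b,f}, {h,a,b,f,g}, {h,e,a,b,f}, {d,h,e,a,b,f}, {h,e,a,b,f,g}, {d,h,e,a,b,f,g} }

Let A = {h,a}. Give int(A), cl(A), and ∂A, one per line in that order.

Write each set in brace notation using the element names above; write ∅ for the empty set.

int(A) = {a}
cl(A)  = {d,h,a,b,f,g}
∂A     = {d,h,b,f,g}

open subsets of A: ∅, {a}; so int(A) = {a}
closure: X∖int(X∖A) = X∖{e} = {d,h,a,b,f,g}
∂A = {d,h,a,b,f,g} minus {a} = {d,h,b,f,g}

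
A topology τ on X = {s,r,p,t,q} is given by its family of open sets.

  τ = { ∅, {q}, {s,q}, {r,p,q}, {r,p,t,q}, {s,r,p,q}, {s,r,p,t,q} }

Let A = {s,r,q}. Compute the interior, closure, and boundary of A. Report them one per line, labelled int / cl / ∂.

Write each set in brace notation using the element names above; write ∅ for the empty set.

opens ⊆ A: ∅, {q}, {s,q}; union → int = {s,q}
complement {p,t}; its interior ∅; cl(A) = X∖∅ = {s,r,p,t,q}
boundary = {s,r,p,t,q} ∖ {s,q} = {r,p,t}

int(A) = {s,q}
cl(A)  = {s,r,p,t,q}
∂A     = {r,p,t}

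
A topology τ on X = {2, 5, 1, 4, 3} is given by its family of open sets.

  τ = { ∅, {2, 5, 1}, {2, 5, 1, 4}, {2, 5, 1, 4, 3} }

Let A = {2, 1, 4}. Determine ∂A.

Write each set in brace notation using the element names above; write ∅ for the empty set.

{2, 5, 1, 4, 3}

interior: largest open inside A is ∅ (from ∅)
cl via duality: int({5, 3}) = ∅, so X∖∅ = {2, 5, 1, 4, 3}
cl∖int = {2, 5, 1, 4, 3}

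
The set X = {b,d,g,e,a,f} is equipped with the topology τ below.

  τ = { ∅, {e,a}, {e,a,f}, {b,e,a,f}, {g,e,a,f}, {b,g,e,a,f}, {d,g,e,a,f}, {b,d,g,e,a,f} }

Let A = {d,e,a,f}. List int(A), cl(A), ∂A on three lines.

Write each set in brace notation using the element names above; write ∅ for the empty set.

int(A) = {e,a,f}
cl(A)  = {b,d,g,e,a,f}
∂A     = {b,d,g}

U open, U⊆A: ∅, {e,a}, {e,a,f}. int(A) = ⋃ = {e,a,f}
X∖A={b,g}, int(X∖A)=∅, hence cl(A)={b,d,g,e,a,f}
∂A: remove int from cl → {b,d,g}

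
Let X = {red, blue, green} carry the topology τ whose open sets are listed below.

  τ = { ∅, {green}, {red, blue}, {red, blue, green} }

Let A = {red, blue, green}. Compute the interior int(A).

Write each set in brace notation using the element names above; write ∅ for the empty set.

{red, blue, green}

opens ⊆ A: ∅, {green}, {red, blue}, {red, blue, green}; union → int = {red, blue, green}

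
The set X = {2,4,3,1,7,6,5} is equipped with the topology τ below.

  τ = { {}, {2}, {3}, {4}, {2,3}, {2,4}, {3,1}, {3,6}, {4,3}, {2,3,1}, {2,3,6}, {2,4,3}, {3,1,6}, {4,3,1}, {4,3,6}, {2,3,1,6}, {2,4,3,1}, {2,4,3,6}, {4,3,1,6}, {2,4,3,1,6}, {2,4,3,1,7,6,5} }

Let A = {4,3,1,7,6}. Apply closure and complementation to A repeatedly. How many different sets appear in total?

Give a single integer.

closure: X∖int(X∖A) = X∖{2} = {4,3,1,7,6,5}
Let k=closure and c=complement:
  1. A     = {4,3,1,7,6}
  2. kA    = {4,3,1,7,6,5}
  3. cA    = {2,5}
  4. ckA   = {2}
  5. kcA   = {2,7,5}
  6. ckcA  = {4,3,1,6}
— saturated at 6

6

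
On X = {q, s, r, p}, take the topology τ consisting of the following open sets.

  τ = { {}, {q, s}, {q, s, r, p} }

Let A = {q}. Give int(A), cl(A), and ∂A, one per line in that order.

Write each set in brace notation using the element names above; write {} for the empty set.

interior: largest open inside A is {} (from {})
cl via duality: int({s, r, p}) = {}, so X∖{} = {q, s, r, p}
cl∖int = {q, s, r, p}

int(A) = {}
cl(A)  = {q, s, r, p}
∂A     = {q, s, r, p}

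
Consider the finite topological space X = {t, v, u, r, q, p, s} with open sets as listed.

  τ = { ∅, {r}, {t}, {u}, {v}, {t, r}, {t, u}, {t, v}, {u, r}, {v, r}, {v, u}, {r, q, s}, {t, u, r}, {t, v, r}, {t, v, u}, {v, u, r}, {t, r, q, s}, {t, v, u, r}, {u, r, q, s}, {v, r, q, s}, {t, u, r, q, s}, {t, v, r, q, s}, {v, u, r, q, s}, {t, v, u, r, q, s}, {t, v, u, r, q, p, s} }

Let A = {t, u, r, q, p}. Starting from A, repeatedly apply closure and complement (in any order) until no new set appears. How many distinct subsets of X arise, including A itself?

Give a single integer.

cl via duality: int({v, s}) = {v}, so X∖{v} = {t, u, r, q, p, s}
Write k for closure, c for complement:
  1. A     = {t, u, r, q, p}
  2. kA    = {t, u, r, q, p, s}
  3. cA    = {v, s}
  4. ckA   = {v}
  5. kcA   = {v, q, p, s}
  6. kckA  = {v, p}
  7. ckcA  = {t, u, r}
  8. ckckA = {t, u, r, q, s}
applying k or c yields no new set

8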